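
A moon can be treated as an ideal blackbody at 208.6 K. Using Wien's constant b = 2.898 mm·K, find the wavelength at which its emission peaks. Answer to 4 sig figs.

λ_max ≈ 13.89 μm

Wien's displacement law: λ_max = b/T = (2.898×10⁻³ m·K)/(208.6 K) = 1.3893×10⁻⁵ m.
That is 13.89 μm, in the infrared range.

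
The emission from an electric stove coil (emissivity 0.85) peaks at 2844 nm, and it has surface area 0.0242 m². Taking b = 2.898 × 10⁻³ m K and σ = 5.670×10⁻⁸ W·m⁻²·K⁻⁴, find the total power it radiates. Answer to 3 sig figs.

P ≈ 1.26×10³ W

Wien's law: T = b/λ_max = 2.898×10⁻³/2.844×10⁻⁶ = 1018.99 K.
Area A = 0.0242 m².
Then P = εσAT⁴ = 0.85×5.670×10⁻⁸×0.0242×(1018.99)⁴ = 1.26×10³ W.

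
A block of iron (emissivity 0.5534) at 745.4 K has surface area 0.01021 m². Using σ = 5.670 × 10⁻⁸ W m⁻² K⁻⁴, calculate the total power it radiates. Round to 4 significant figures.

Area A = 0.01021 m².
P = εσAT⁴ = 0.5534 × 5.670×10⁻⁸ × 0.01021 × (745.4)⁴ = 98.90 W.

P ≈ 98.90 W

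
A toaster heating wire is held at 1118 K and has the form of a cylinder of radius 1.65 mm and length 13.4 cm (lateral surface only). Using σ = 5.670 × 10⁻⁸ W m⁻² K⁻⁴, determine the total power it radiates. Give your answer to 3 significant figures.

Lateral area A = 2πrL = 2π×1.65×10⁻³×0.134 = 1.38921×10⁻³ m².
P = σAT⁴ = 5.670×10⁻⁸ × 1.38921×10⁻³ × (1118)⁴ = 123 W.

P ≈ 123 W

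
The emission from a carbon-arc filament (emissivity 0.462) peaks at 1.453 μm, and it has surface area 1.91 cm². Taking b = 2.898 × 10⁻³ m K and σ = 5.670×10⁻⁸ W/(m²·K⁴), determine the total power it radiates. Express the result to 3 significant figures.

Wien's law: T = b/λ_max = 2.898×10⁻³/1.453×10⁻⁶ = 1994.49 K.
Area A = 1.91 cm² = 1.91×10⁻⁴ m².
Then P = εσAT⁴ = 0.462×5.670×10⁻⁸×1.91×10⁻⁴×(1994.49)⁴ = 79.2 W.

P ≈ 79.2 W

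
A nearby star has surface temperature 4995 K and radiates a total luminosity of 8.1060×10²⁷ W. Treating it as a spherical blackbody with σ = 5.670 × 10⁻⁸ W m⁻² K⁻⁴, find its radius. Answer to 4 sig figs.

L = 4πR²σT⁴ ⇒ R = √(L/(4πσT⁴)).
σT⁴ = 3.52960×10⁷ W/m², so R = √(8.1060×10²⁷/(4π×3.52960×10⁷)) = 4.275×10⁹ m.

R ≈ 4.275×10⁹ m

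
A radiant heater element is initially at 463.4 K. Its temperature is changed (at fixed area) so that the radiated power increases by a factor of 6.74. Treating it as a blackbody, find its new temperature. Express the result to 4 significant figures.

T₂ ≈ 746.7 K

P ∝ T⁴, so T₂/T₁ = (P₂/P₁)^(1/4) = (6.74)^(1/4) = 1.61126.
T₂ = 463.4 × 1.61126 = 746.7 K.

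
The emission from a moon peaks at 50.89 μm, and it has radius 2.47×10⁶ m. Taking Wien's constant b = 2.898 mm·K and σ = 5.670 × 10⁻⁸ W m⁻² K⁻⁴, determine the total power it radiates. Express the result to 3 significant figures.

Wien's law: T = b/λ_max = 2.898×10⁻³/5.089×10⁻⁵ = 56.9464 K.
Surface area A = 4πR² = 4π(2.47×10⁶ m)² = 7.66662×10¹³ m².
Then P = σAT⁴ = 5.670×10⁻⁸×7.66662×10¹³×(56.9464)⁴ = 4.57×10¹³ W.

P ≈ 4.57×10¹³ W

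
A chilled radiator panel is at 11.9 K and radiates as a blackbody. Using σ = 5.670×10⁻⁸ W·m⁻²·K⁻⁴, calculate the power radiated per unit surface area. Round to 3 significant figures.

Stefan–Boltzmann: I = σT⁴ = 5.670×10⁻⁸ × (11.9)⁴ = 1.14×10⁻³ W/m².

I ≈ 1.14×10⁻³ W/m²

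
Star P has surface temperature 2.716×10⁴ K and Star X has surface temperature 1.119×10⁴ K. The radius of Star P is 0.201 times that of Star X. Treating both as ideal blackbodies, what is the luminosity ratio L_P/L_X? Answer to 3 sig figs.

L_P/L_X ≈ 1.40

L ∝ R²T⁴, so L_P/L_X = (R_P/R_X)²(T_P/T_X)⁴ = (0.201)² × (2.716×10⁴/1.119×10⁴)⁴ = 0.040401 × 34.7055 = 1.40.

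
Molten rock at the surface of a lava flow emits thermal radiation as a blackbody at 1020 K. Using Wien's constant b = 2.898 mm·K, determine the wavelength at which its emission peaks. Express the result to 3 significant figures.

Wien's displacement law: λ_max = b/T = (2.898×10⁻³ m·K)/(1020 K) = 2.841×10⁻⁶ m.
That is 2.84 μm, in the infrared range.

λ_max ≈ 2.84 μm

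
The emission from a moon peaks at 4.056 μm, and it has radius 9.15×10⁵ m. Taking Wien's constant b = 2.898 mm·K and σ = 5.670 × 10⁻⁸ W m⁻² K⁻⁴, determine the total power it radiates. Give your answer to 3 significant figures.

P ≈ 1.55×10¹⁷ W

Wien's law: T = b/λ_max = 2.898×10⁻³/4.056×10⁻⁶ = 714.497 K.
Surface area A = 4πR² = 4π(9.15×10⁵ m)² = 1.05209×10¹³ m².
Then P = σAT⁴ = 5.670×10⁻⁸×1.05209×10¹³×(714.497)⁴ = 1.55×10¹⁷ W.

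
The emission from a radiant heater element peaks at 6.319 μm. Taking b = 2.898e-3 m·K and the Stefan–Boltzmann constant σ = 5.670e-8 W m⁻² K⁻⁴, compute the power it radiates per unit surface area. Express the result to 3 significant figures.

I ≈ 2.51×10³ W/m²

Wien's law: T = b/λ_max = 2.898×10⁻³/6.319×10⁻⁶ = 458.617 K.
Then I = σT⁴ = 5.670×10⁻⁸×(458.617)⁴ = 2.51×10³ W/m².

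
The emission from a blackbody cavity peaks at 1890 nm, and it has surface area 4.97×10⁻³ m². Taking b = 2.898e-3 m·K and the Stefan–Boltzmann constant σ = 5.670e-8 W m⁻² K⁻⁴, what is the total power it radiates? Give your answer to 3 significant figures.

P ≈ 1.56×10³ W

Wien's law: T = b/λ_max = 2.898×10⁻³/1.890×10⁻⁶ = 1533.33 K.
Area A = 4.97×10⁻³ m².
Then P = σAT⁴ = 5.670×10⁻⁸×4.97×10⁻³×(1533.33)⁴ = 1.56×10³ W.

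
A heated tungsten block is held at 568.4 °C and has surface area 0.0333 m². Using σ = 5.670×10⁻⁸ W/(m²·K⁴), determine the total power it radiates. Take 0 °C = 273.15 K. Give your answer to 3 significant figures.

P ≈ 947 W

T = 568.4 °C + 273.15 = 841.55 K.
Area A = 0.0333 m².
P = σAT⁴ = 5.670×10⁻⁸ × 0.0333 × (841.55)⁴ = 947 W.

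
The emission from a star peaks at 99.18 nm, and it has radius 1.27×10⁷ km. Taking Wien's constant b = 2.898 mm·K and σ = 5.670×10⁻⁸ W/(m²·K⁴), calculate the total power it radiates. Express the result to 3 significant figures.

Wien's law: T = b/λ_max = 2.898×10⁻³/9.918×10⁻⁸ = 29219.6 K.
Surface area A = 4πR² = 4π(1.27×10¹⁰ m)² = 2.02683×10²¹ m².
Then P = σAT⁴ = 5.670×10⁻⁸×2.02683×10²¹×(29219.6)⁴ = 8.38×10³¹ W.

P ≈ 8.38×10³¹ W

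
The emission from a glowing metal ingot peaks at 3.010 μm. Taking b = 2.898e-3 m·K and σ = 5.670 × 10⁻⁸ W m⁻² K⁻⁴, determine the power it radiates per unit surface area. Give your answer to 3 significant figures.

I ≈ 4.87×10⁴ W/m²

Wien's law: T = b/λ_max = 2.898×10⁻³/3.010×10⁻⁶ = 962.791 K.
Then I = σT⁴ = 5.670×10⁻⁸×(962.791)⁴ = 4.87×10⁴ W/m².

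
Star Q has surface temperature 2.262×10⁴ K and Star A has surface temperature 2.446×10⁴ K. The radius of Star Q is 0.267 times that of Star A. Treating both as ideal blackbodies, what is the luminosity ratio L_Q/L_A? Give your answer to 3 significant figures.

L_Q/L_A ≈ 0.0521

L ∝ R²T⁴, so L_Q/L_A = (R_Q/R_A)²(T_Q/T_A)⁴ = (0.267)² × (2.262×10⁴/2.446×10⁴)⁴ = 0.071289 × 0.731383 = 0.0521.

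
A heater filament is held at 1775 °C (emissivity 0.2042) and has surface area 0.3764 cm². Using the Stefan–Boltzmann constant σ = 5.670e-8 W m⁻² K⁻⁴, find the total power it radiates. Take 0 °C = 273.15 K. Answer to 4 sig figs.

P ≈ 7.669 W

T = 1775 °C + 273.15 = 2048.15 K.
Area A = 0.3764 cm² = 3.764×10⁻⁵ m².
P = εσAT⁴ = 0.2042 × 5.670×10⁻⁸ × 3.764×10⁻⁵ × (2048.15)⁴ = 7.669 W.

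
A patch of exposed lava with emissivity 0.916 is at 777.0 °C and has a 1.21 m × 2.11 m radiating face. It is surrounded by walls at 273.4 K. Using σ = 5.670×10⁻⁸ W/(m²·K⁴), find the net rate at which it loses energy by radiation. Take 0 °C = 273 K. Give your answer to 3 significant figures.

Net loss ≈ 1.60×10⁵ W

T = 777.0 °C + 273 = 1050.0 K.
Area A = 1.21 × 2.11 = 2.5531 m².
Net radiated power P_net = εσA(T⁴ − T₀⁴) = 0.916×5.670×10⁻⁸×2.5531×(1050.0⁴ − 273.4⁴).
T⁴ − T₀⁴ = 1.21551×10¹² − 5.58720×10⁹ = 1.20992×10¹² K⁴, so P_net = 1.60×10⁵ W.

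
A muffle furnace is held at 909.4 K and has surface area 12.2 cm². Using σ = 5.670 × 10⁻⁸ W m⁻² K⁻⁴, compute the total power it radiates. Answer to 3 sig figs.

P ≈ 47.3 W

Area A = 12.2 cm² = 1.22×10⁻³ m².
P = σAT⁴ = 5.670×10⁻⁸ × 1.22×10⁻³ × (909.4)⁴ = 47.3 W.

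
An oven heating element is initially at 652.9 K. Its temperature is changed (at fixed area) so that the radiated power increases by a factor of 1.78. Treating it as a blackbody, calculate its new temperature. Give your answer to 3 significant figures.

T₂ ≈ 754 K

P ∝ T⁴, so T₂/T₁ = (P₂/P₁)^(1/4) = (1.78)^(1/4) = 1.15506.
T₂ = 652.9 × 1.15506 = 754 K.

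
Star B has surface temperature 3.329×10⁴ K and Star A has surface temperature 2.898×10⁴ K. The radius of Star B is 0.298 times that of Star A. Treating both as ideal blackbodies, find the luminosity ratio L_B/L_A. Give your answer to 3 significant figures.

L_B/L_A ≈ 0.155

L ∝ R²T⁴, so L_B/L_A = (R_B/R_A)²(T_B/T_A)⁴ = (0.298)² × (3.329×10⁴/2.898×10⁴)⁴ = 0.088804 × 1.74125 = 0.155.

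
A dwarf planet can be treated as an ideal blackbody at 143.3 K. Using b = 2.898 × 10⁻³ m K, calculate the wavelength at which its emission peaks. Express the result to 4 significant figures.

Wien's displacement law: λ_max = b/T = (2.898×10⁻³ m·K)/(143.3 K) = 2.0223×10⁻⁵ m.
That is 20.22 μm, in the infrared range.

λ_max ≈ 20.22 μm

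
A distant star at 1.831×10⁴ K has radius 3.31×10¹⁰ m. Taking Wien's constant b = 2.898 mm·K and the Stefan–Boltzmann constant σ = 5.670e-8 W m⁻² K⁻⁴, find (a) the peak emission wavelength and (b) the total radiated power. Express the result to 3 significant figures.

λ_max ≈ 158 nm; P ≈ 8.77×10³¹ W

(a) λ_max = b/T = 2.898×10⁻³/1.831×10⁴ = 1.583×10⁻⁷ m = 158 nm.
Surface area A = 4πR² = 4π(3.31×10¹⁰ m)² = 1.37678×10²² m².
(b) P = σAT⁴ = 5.670×10⁻⁸×1.37678×10²²×(1.831×10⁴)⁴ = 8.77×10³¹ W.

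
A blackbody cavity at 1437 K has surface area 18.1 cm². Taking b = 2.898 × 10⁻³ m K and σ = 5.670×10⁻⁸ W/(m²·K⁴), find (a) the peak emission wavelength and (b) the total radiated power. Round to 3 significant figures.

(a) λ_max = b/T = 2.898×10⁻³/1437 = 2.017×10⁻⁶ m = 2.02 μm.
Area A = 18.1 cm² = 1.81×10⁻³ m².
(b) P = σAT⁴ = 5.670×10⁻⁸×1.81×10⁻³×(1437)⁴ = 438 W.

λ_max ≈ 2.02 μm; P ≈ 438 W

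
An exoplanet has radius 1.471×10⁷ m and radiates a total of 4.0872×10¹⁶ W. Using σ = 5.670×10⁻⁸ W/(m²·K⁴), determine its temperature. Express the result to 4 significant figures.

T ≈ 127.6 K

Surface area A = 4πR² = 4π(1.471×10⁷ m)² = 2.71916×10¹⁵ m².
P = σAT⁴ ⇒ T = (P/(σA))^(1/4) = (4.0872×10¹⁶/(5.670×10⁻⁸×2.71916×10¹⁵))^(1/4) = 127.6 K.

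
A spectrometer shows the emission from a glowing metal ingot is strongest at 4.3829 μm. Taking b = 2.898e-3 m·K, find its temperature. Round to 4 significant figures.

T ≈ 661.2 K

Wien's law gives T = b/λ_max = (2.898×10⁻³ m·K)/(4.3829×10⁻⁶ m) = 661.2 K.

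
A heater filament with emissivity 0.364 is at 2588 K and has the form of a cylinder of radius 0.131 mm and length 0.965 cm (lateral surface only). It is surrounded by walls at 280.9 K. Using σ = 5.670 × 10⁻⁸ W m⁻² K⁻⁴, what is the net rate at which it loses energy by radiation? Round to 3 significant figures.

Net loss ≈ 7.35 W

Lateral area A = 2πrL = 2π×1.31×10⁻⁴×9.65×10⁻³ = 7.94289×10⁻⁶ m².
Net radiated power P_net = εσA(T⁴ − T₀⁴) = 0.364×5.670×10⁻⁸×7.94289×10⁻⁶×(2588⁴ − 280.9⁴).
T⁴ − T₀⁴ = 4.48598×10¹³ − 6.22597×10⁹ = 4.48536×10¹³ K⁴, so P_net = 7.35 W.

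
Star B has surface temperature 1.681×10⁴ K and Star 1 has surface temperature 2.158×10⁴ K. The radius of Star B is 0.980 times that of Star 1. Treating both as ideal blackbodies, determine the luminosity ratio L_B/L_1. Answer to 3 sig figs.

L_B/L_1 ≈ 0.354

L ∝ R²T⁴, so L_B/L_1 = (R_B/R_1)²(T_B/T_1)⁴ = (0.980)² × (1.681×10⁴/2.158×10⁴)⁴ = 0.9604 × 0.368184 = 0.354.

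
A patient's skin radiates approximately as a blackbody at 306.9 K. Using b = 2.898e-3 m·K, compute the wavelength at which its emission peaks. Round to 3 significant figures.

λ_max ≈ 9.44 μm

Wien's displacement law: λ_max = b/T = (2.898×10⁻³ m·K)/(306.9 K) = 9.443×10⁻⁶ m.
That is 9.44 μm, in the infrared range.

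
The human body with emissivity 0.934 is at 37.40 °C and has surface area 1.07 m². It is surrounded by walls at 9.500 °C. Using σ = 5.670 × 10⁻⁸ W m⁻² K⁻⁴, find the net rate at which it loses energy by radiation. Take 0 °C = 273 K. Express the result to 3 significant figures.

Net loss ≈ 165 W

T = 37.40 °C + 273 = 310.40 K.
Surroundings: T = 9.500 °C + 273 = 282.500 K.
Area A = 1.07 m².
Net radiated power P_net = εσA(T⁴ − T₀⁴) = 0.934×5.670×10⁻⁸×1.07×(310.40⁴ − 282.500⁴).
T⁴ − T₀⁴ = 9.28297×10⁹ − 6.36904×10⁹ = 2.91393×10⁹ K⁴, so P_net = 165 W.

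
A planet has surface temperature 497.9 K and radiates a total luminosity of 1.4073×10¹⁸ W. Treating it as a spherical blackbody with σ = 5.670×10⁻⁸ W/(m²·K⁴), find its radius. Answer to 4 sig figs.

L = 4πR²σT⁴ ⇒ R = √(L/(4πσT⁴)).
σT⁴ = 3484.59 W/m², so R = √(1.4073×10¹⁸/(4π×3484.59)) = 5.669×10⁶ m.

R ≈ 5.669×10⁶ m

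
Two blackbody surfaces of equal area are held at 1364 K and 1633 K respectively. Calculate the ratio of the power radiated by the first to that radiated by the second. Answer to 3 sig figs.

P₁/P₂ ≈ 0.487

With equal areas, P₁/P₂ = (T₁/T₂)⁴ = (1364/1633)⁴ = 0.487.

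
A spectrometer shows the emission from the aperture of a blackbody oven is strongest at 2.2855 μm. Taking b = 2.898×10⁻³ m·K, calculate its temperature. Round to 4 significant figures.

Wien's law gives T = b/λ_max = (2.898×10⁻³ m·K)/(2.2855×10⁻⁶ m) = 1268 K.

T ≈ 1268 K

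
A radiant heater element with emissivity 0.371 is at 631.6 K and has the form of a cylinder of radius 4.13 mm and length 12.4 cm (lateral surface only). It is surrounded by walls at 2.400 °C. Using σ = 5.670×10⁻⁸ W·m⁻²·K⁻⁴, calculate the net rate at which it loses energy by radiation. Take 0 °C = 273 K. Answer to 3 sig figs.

Net loss ≈ 10.4 W

Surroundings: T = 2.400 °C + 273 = 275.400 K.
Lateral area A = 2πrL = 2π×4.13×10⁻³×0.124 = 3.21774×10⁻³ m².
Net radiated power P_net = εσA(T⁴ − T₀⁴) = 0.371×5.670×10⁻⁸×3.21774×10⁻³×(631.6⁴ − 275.400⁴).
T⁴ − T₀⁴ = 1.59136×10¹¹ − 5.75249×10⁹ = 1.53384×10¹¹ K⁴, so P_net = 10.4 W.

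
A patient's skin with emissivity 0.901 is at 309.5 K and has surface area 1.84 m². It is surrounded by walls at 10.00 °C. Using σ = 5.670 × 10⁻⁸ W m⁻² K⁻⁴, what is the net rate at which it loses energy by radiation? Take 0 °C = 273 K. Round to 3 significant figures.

Surroundings: T = 10.00 °C + 273 = 283.00 K.
Area A = 1.84 m².
Net radiated power P_net = εσA(T⁴ − T₀⁴) = 0.901×5.670×10⁻⁸×1.84×(309.5⁴ − 283.00⁴).
T⁴ − T₀⁴ = 9.17577×10⁹ − 6.41425×10⁹ = 2.76152×10⁹ K⁴, so P_net = 260 W.

Net loss ≈ 260 W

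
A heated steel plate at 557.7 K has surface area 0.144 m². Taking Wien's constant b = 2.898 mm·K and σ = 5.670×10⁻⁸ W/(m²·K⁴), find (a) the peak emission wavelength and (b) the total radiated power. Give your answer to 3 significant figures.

(a) λ_max = b/T = 2.898×10⁻³/557.7 = 5.196×10⁻⁶ m = 5.20 μm.
Area A = 0.144 m².
(b) P = σAT⁴ = 5.670×10⁻⁸×0.144×(557.7)⁴ = 790 W.

λ_max ≈ 5.20 μm; P ≈ 790 W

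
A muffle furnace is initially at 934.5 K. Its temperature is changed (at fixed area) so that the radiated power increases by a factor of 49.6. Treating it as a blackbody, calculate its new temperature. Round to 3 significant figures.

T₂ ≈ 2.48×10³ K

P ∝ T⁴, so T₂/T₁ = (P₂/P₁)^(1/4) = (49.6)^(1/4) = 2.65381.
T₂ = 934.5 × 2.65381 = 2.48×10³ K.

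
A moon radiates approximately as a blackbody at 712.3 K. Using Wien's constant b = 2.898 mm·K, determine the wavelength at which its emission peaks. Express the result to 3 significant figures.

Wien's displacement law: λ_max = b/T = (2.898×10⁻³ m·K)/(712.3 K) = 4.069×10⁻⁶ m.
That is 4.07 μm, in the infrared range.

λ_max ≈ 4.07 μm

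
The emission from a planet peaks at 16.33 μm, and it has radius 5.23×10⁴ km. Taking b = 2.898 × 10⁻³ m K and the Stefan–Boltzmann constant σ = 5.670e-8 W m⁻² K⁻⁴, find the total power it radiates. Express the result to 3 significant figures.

Wien's law: T = b/λ_max = 2.898×10⁻³/1.633×10⁻⁵ = 177.465 K.
Surface area A = 4πR² = 4π(5.23×10⁷ m)² = 3.43727×10¹⁶ m².
Then P = σAT⁴ = 5.670×10⁻⁸×3.43727×10¹⁶×(177.465)⁴ = 1.93×10¹⁸ W.

P ≈ 1.93×10¹⁸ W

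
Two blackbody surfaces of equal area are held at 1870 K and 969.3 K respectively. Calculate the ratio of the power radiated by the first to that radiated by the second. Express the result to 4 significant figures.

With equal areas, P₁/P₂ = (T₁/T₂)⁴ = (1870/969.3)⁴ = 13.85.

P₁/P₂ ≈ 13.85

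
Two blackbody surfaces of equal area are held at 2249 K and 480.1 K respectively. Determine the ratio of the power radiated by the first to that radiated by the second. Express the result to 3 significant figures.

With equal areas, P₁/P₂ = (T₁/T₂)⁴ = (2249/480.1)⁴ = 482.

P₁/P₂ ≈ 482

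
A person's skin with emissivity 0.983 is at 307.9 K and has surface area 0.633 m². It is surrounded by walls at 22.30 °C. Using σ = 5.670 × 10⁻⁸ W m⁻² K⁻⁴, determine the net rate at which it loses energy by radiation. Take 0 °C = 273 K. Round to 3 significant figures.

Net loss ≈ 48.8 W

Surroundings: T = 22.30 °C + 273 = 295.30 K.
Area A = 0.633 m².
Net radiated power P_net = εσA(T⁴ − T₀⁴) = 0.983×5.670×10⁻⁸×0.633×(307.9⁴ − 295.30⁴).
T⁴ − T₀⁴ = 8.98750×10⁹ − 7.60420×10⁹ = 1.38330×10⁹ K⁴, so P_net = 48.8 W.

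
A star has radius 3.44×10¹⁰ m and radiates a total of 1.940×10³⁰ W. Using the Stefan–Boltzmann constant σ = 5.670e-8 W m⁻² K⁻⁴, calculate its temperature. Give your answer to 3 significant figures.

Surface area A = 4πR² = 4π(3.44×10¹⁰ m)² = 1.48705×10²² m².
P = σAT⁴ ⇒ T = (P/(σA))^(1/4) = (1.940×10³⁰/(5.670×10⁻⁸×1.48705×10²²))^(1/4) = 6.93×10³ K.

T ≈ 6.93×10³ K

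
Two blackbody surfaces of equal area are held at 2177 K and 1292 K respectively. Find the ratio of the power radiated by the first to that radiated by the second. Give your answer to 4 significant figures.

With equal areas, P₁/P₂ = (T₁/T₂)⁴ = (2177/1292)⁴ = 8.061.

P₁/P₂ ≈ 8.061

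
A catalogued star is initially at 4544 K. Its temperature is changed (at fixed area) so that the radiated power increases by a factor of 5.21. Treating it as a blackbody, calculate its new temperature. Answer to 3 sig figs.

T₂ ≈ 6.87×10³ K

P ∝ T⁴, so T₂/T₁ = (P₂/P₁)^(1/4) = (5.21)^(1/4) = 1.51081.
T₂ = 4544 × 1.51081 = 6.87×10³ K.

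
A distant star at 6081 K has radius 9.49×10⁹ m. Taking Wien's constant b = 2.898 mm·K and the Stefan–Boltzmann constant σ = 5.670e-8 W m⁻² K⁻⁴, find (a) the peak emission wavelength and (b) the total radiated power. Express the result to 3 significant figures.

(a) λ_max = b/T = 2.898×10⁻³/6081 = 4.766×10⁻⁷ m = 477 nm.
Surface area A = 4πR² = 4π(9.49×10⁹ m)² = 1.13173×10²¹ m².
(b) P = σAT⁴ = 5.670×10⁻⁸×1.13173×10²¹×(6081)⁴ = 8.77×10²⁸ W.

λ_max ≈ 477 nm; P ≈ 8.77×10²⁸ W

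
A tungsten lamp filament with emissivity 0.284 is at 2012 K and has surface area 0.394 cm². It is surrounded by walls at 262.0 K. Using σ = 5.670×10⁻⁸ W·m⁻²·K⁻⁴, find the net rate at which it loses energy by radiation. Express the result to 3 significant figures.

Net loss ≈ 10.4 W

Area A = 0.394 cm² = 3.94×10⁻⁵ m².
Net radiated power P_net = εσA(T⁴ − T₀⁴) = 0.284×5.670×10⁻⁸×3.94×10⁻⁵×(2012⁴ − 262.0⁴).
T⁴ − T₀⁴ = 1.63875×10¹³ − 4.71200×10⁹ = 1.63828×10¹³ K⁴, so P_net = 10.4 W.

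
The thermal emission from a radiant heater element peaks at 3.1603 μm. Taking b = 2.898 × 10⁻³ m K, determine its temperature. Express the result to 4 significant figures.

Wien's law gives T = b/λ_max = (2.898×10⁻³ m·K)/(3.1603×10⁻⁶ m) = 917.0 K.

T ≈ 917.0 K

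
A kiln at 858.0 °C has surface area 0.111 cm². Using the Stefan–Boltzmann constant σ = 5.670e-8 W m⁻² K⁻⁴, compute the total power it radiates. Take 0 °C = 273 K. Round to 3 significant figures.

P ≈ 1.03 W

T = 858.0 °C + 273 = 1131.0 K.
Area A = 0.111 cm² = 1.11×10⁻⁵ m².
P = σAT⁴ = 5.670×10⁻⁸ × 1.11×10⁻⁵ × (1131.0)⁴ = 1.03 W.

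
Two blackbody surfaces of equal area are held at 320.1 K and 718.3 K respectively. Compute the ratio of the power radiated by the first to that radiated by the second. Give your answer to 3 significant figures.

With equal areas, P₁/P₂ = (T₁/T₂)⁴ = (320.1/718.3)⁴ = 0.0394.

P₁/P₂ ≈ 0.0394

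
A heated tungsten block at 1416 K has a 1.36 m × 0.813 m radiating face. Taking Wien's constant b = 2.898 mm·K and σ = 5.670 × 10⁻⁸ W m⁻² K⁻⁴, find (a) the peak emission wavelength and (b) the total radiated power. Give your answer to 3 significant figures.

λ_max ≈ 2.05×10³ nm; P ≈ 2.52×10⁵ W

(a) λ_max = b/T = 2.898×10⁻³/1416 = 2.047×10⁻⁶ m = 2.05×10³ nm.
Area A = 1.36 × 0.813 = 1.10568 m².
(b) P = σAT⁴ = 5.670×10⁻⁸×1.10568×(1416)⁴ = 2.52×10⁵ W.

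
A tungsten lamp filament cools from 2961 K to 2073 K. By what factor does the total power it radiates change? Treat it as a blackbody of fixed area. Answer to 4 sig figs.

P ∝ T⁴, so P₂/P₁ = (T₂/T₁)⁴ = (2073/2961)⁴ = (0.700101)⁴ = 0.2402.

P₂/P₁ ≈ 0.2402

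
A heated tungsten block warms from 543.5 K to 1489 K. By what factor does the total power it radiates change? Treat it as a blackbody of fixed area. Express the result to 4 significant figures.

P ∝ T⁴, so P₂/P₁ = (T₂/T₁)⁴ = (1489/543.5)⁴ = (2.73965)⁴ = 56.34.

P₂/P₁ ≈ 56.34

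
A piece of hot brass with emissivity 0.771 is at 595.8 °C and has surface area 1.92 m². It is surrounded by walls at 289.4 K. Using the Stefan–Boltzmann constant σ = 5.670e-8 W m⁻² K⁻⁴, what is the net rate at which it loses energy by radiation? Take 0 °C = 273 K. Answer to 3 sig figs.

T = 595.8 °C + 273 = 868.8 K.
Area A = 1.92 m².
Net radiated power P_net = εσA(T⁴ − T₀⁴) = 0.771×5.670×10⁻⁸×1.92×(868.8⁴ − 289.4⁴).
T⁴ − T₀⁴ = 5.69743×10¹¹ − 7.01446×10⁹ = 5.62729×10¹¹ K⁴, so P_net = 4.72×10⁴ W.

Net loss ≈ 4.72×10⁴ W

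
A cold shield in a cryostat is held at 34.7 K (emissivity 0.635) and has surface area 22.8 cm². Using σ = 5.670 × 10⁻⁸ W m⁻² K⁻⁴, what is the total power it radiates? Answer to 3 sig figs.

Area A = 22.8 cm² = 2.28×10⁻³ m².
P = εσAT⁴ = 0.635 × 5.670×10⁻⁸ × 2.28×10⁻³ × (34.7)⁴ = 1.19×10⁻⁴ W.

P ≈ 1.19×10⁻⁴ W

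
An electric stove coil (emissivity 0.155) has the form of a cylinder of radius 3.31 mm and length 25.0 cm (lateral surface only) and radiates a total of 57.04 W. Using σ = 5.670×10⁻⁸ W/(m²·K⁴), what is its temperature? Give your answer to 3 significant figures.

T ≈ 1.06×10³ K

Lateral area A = 2πrL = 2π×3.31×10⁻³×0.250 = 5.19934×10⁻³ m².
P = εσAT⁴ ⇒ T = (P/(εσA))^(1/4) = (57.04/(0.155×5.670×10⁻⁸×5.19934×10⁻³))^(1/4) = 1.06×10³ K.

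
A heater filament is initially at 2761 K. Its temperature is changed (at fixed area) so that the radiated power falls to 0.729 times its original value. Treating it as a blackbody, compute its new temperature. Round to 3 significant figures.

T₂ ≈ 2.55×10³ K

P ∝ T⁴, so T₂/T₁ = (P₂/P₁)^(1/4) = (0.729)^(1/4) = 0.924021.
T₂ = 2761 × 0.924021 = 2.55×10³ K.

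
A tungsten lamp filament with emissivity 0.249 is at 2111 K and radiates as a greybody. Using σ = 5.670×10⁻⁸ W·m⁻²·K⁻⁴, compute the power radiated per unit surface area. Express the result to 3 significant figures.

Stefan–Boltzmann: I = εσT⁴ = 0.249 × 5.670×10⁻⁸ × (2111)⁴ = 2.80×10⁵ W/m².

I ≈ 2.80×10⁵ W/m²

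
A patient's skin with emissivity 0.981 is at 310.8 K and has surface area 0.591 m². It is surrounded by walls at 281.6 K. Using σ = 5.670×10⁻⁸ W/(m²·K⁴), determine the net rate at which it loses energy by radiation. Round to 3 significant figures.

Area A = 0.591 m².
Net radiated power P_net = εσA(T⁴ − T₀⁴) = 0.981×5.670×10⁻⁸×0.591×(310.8⁴ − 281.6⁴).
T⁴ − T₀⁴ = 9.33091×10⁹ − 6.28826×10⁹ = 3.04265×10⁹ K⁴, so P_net = 100 W.

Net loss ≈ 100 W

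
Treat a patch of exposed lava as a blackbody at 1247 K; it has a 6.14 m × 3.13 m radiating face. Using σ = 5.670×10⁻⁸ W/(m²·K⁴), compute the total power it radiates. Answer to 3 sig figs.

Area A = 6.14 × 3.13 = 19.2182 m².
P = σAT⁴ = 5.670×10⁻⁸ × 19.2182 × (1247)⁴ = 2.63×10⁶ W.

P ≈ 2.63×10⁶ W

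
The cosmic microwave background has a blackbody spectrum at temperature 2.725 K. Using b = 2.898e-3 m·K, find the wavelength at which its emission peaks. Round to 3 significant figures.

Wien's displacement law: λ_max = b/T = (2.898×10⁻³ m·K)/(2.725 K) = 1.063×10⁻³ m.
That is 1.06×10⁻³ m, in the microwave range.

λ_max ≈ 1.06×10⁻³ m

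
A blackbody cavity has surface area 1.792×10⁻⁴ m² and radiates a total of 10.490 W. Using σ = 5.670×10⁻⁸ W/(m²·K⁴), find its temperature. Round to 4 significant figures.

Area A = 1.792×10⁻⁴ m².
P = σAT⁴ ⇒ T = (P/(σA))^(1/4) = (10.490/(5.670×10⁻⁸×1.792×10⁻⁴))^(1/4) = 1008 K.

T ≈ 1008 K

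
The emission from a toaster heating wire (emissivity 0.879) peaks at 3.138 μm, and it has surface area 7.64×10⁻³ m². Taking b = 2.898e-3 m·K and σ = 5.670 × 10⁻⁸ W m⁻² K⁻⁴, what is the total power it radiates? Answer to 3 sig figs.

P ≈ 277 W

Wien's law: T = b/λ_max = 2.898×10⁻³/3.138×10⁻⁶ = 923.518 K.
Area A = 7.64×10⁻³ m².
Then P = εσAT⁴ = 0.879×5.670×10⁻⁸×7.64×10⁻³×(923.518)⁴ = 277 W.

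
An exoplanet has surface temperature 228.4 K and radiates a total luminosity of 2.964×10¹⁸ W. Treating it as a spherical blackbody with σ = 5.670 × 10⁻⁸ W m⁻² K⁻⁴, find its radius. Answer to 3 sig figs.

R ≈ 3.91×10⁷ m

L = 4πR²σT⁴ ⇒ R = √(L/(4πσT⁴)).
σT⁴ = 154.301 W/m², so R = √(2.964×10¹⁸/(4π×154.301)) = 3.91×10⁷ m.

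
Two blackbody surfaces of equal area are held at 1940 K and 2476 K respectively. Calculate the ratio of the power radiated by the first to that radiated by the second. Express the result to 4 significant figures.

P₁/P₂ ≈ 0.3769

With equal areas, P₁/P₂ = (T₁/T₂)⁴ = (1940/2476)⁴ = 0.3769.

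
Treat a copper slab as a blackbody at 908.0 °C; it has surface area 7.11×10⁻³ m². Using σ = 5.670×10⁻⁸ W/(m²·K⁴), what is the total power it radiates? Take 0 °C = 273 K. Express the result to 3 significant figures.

T = 908.0 °C + 273 = 1181.0 K.
Area A = 7.11×10⁻³ m².
P = σAT⁴ = 5.670×10⁻⁸ × 7.11×10⁻³ × (1181.0)⁴ = 784 W.

P ≈ 784 W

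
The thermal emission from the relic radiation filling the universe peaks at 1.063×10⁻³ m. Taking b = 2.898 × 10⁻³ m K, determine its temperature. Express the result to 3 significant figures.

Wien's law gives T = b/λ_max = (2.898×10⁻³ m·K)/(1.063×10⁻³ m) = 2.73 K.

T ≈ 2.73 K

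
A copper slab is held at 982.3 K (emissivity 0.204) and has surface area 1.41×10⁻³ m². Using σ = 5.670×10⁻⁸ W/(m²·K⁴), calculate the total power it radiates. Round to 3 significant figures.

P ≈ 15.2 W

Area A = 1.41×10⁻³ m².
P = εσAT⁴ = 0.204 × 5.670×10⁻⁸ × 1.41×10⁻³ × (982.3)⁴ = 15.2 W.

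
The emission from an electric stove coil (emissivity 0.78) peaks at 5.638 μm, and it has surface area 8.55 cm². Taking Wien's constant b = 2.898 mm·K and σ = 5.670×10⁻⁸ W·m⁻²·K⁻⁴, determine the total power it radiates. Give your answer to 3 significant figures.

P ≈ 2.64 W

Wien's law: T = b/λ_max = 2.898×10⁻³/5.638×10⁻⁶ = 514.012 K.
Area A = 8.55 cm² = 8.55×10⁻⁴ m².
Then P = εσAT⁴ = 0.78×5.670×10⁻⁸×8.55×10⁻⁴×(514.012)⁴ = 2.64 W.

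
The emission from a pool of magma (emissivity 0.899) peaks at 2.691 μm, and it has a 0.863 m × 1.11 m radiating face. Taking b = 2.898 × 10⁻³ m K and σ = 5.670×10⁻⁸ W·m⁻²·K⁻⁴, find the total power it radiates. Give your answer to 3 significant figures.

Wien's law: T = b/λ_max = 2.898×10⁻³/2.691×10⁻⁶ = 1076.92 K.
Area A = 0.863 × 1.11 = 0.95793 m².
Then P = εσAT⁴ = 0.899×5.670×10⁻⁸×0.95793×(1076.92)⁴ = 6.57×10⁴ W.

P ≈ 6.57×10⁴ W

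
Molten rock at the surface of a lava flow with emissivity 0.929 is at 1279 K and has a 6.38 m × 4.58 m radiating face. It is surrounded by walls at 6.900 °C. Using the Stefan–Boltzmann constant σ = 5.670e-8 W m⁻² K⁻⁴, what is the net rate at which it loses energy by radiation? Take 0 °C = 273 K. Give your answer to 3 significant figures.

Net loss ≈ 4.11×10⁶ W

Surroundings: T = 6.900 °C + 273 = 279.900 K.
Area A = 6.38 × 4.58 = 29.2204 m².
Net radiated power P_net = εσA(T⁴ − T₀⁴) = 0.929×5.670×10⁻⁸×29.2204×(1279⁴ − 279.900⁴).
T⁴ − T₀⁴ = 2.67598×10¹² − 6.13778×10⁹ = 2.66984×10¹² K⁴, so P_net = 4.11×10⁶ W.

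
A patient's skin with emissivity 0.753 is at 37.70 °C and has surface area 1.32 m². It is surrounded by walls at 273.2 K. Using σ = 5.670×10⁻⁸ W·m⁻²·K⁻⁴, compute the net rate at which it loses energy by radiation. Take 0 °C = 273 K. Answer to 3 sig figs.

T = 37.70 °C + 273 = 310.70 K.
Area A = 1.32 m².
Net radiated power P_net = εσA(T⁴ − T₀⁴) = 0.753×5.670×10⁻⁸×1.32×(310.70⁴ − 273.2⁴).
T⁴ − T₀⁴ = 9.31891×10⁹ − 5.57087×10⁹ = 3.74804×10⁹ K⁴, so P_net = 211 W.

Net loss ≈ 211 W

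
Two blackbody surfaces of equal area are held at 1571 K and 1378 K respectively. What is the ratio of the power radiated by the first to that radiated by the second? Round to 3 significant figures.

With equal areas, P₁/P₂ = (T₁/T₂)⁴ = (1571/1378)⁴ = 1.69.

P₁/P₂ ≈ 1.69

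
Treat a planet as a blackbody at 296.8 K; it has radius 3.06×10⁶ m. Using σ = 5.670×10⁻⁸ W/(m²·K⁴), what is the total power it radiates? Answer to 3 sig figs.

Surface area A = 4πR² = 4π(3.06×10⁶ m)² = 1.17666×10¹⁴ m².
P = σAT⁴ = 5.670×10⁻⁸ × 1.17666×10¹⁴ × (296.8)⁴ = 5.18×10¹⁶ W.

P ≈ 5.18×10¹⁶ W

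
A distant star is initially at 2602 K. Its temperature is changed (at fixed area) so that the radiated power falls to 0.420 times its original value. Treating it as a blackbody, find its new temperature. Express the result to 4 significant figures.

P ∝ T⁴, so T₂/T₁ = (P₂/P₁)^(1/4) = (0.420)^(1/4) = 0.805030.
T₂ = 2602 × 0.805030 = 2095 K.

T₂ ≈ 2095 K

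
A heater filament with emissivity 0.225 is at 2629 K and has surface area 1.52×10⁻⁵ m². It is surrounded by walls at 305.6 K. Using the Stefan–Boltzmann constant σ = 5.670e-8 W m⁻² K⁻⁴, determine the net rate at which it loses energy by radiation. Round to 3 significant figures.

Area A = 1.52×10⁻⁵ m².
Net radiated power P_net = εσA(T⁴ − T₀⁴) = 0.225×5.670×10⁻⁸×1.52×10⁻⁵×(2629⁴ − 305.6⁴).
T⁴ − T₀⁴ = 4.77708×10¹³ − 8.72195×10⁹ = 4.77621×10¹³ K⁴, so P_net = 9.26 W.

Net loss ≈ 9.26 W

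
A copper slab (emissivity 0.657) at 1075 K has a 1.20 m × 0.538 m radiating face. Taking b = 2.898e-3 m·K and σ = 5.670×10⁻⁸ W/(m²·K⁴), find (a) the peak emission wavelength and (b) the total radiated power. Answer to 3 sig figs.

(a) λ_max = b/T = 2.898×10⁻³/1075 = 2.696×10⁻⁶ m = 2.70 μm.
Area A = 1.20 × 0.538 = 0.6456 m².
(b) P = εσAT⁴ = 0.657×5.670×10⁻⁸×0.6456×(1075)⁴ = 3.21×10⁴ W.

λ_max ≈ 2.70 μm; P ≈ 3.21×10⁴ W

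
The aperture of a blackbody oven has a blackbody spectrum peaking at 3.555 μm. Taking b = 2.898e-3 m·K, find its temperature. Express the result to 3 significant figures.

Wien's law gives T = b/λ_max = (2.898×10⁻³ m·K)/(3.555×10⁻⁶ m) = 815 K.

T ≈ 815 K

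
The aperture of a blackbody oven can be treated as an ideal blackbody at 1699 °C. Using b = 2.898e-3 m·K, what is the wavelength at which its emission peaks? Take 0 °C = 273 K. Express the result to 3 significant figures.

T = 1699 °C + 273 = 1972 K.
Wien's displacement law: λ_max = b/T = (2.898×10⁻³ m·K)/(1972 K) = 1.470×10⁻⁶ m.
That is 1.47 μm, in the infrared range.

λ_max ≈ 1.47 μm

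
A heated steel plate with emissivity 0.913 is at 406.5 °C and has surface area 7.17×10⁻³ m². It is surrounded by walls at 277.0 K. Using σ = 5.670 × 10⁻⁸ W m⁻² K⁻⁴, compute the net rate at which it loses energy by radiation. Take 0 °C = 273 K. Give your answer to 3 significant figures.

T = 406.5 °C + 273 = 679.5 K.
Area A = 7.17×10⁻³ m².
Net radiated power P_net = εσA(T⁴ − T₀⁴) = 0.913×5.670×10⁻⁸×7.17×10⁻³×(679.5⁴ − 277.0⁴).
T⁴ − T₀⁴ = 2.13186×10¹¹ − 5.88734×10⁹ = 2.07299×10¹¹ K⁴, so P_net = 76.9 W.

Net loss ≈ 76.9 W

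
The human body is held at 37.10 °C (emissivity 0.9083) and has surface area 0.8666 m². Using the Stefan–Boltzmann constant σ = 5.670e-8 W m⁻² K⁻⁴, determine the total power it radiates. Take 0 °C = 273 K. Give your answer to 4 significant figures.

P ≈ 412.7 W

T = 37.10 °C + 273 = 310.10 K.
Area A = 0.8666 m².
P = εσAT⁴ = 0.9083 × 5.670×10⁻⁸ × 0.8666 × (310.10)⁴ = 412.7 W.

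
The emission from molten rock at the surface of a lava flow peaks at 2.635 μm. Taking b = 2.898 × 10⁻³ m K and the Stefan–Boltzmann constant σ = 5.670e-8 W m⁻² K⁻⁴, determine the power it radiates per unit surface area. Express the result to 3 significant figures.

Wien's law: T = b/λ_max = 2.898×10⁻³/2.635×10⁻⁶ = 1099.81 K.
Then I = σT⁴ = 5.670×10⁻⁸×(1099.81)⁴ = 8.30×10⁴ W/m².

I ≈ 8.30×10⁴ W/m²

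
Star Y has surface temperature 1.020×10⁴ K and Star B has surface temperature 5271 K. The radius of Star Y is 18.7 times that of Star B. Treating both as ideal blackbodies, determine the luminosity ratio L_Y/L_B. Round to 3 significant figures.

L ∝ R²T⁴, so L_Y/L_B = (R_Y/R_B)²(T_Y/T_B)⁴ = (18.7)² × (1.020×10⁴/5271)⁴ = 349.69 × 14.0226 = 4.90×10³.

L_Y/L_B ≈ 4.90×10³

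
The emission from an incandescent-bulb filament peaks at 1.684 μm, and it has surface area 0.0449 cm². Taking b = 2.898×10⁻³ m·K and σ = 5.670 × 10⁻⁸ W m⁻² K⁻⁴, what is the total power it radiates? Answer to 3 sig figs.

Wien's law: T = b/λ_max = 2.898×10⁻³/1.684×10⁻⁶ = 1720.90 K.
Area A = 0.0449 cm² = 4.49×10⁻⁶ m².
Then P = σAT⁴ = 5.670×10⁻⁸×4.49×10⁻⁶×(1720.90)⁴ = 2.23 W.

P ≈ 2.23 W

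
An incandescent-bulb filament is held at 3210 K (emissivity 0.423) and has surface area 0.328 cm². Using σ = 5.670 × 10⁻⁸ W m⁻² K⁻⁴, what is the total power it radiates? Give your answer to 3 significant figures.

Area A = 0.328 cm² = 3.28×10⁻⁵ m².
P = εσAT⁴ = 0.423 × 5.670×10⁻⁸ × 3.28×10⁻⁵ × (3210)⁴ = 83.5 W.

P ≈ 83.5 W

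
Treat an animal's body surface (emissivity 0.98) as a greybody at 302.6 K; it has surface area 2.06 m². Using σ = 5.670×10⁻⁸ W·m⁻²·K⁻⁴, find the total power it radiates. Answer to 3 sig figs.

Area A = 2.06 m².
P = εσAT⁴ = 0.98 × 5.670×10⁻⁸ × 2.06 × (302.6)⁴ = 960 W.

P ≈ 960 W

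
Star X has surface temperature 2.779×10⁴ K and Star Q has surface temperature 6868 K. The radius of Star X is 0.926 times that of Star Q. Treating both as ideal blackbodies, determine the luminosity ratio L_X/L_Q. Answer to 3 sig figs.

L_X/L_Q ≈ 230

L ∝ R²T⁴, so L_X/L_Q = (R_X/R_Q)²(T_X/T_Q)⁴ = (0.926)² × (2.779×10⁴/6868)⁴ = 0.857476 × 268.061 = 230.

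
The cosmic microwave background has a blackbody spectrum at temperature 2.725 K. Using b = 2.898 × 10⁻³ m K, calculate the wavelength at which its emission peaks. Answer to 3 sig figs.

λ_max ≈ 1.06 mm

Wien's displacement law: λ_max = b/T = (2.898×10⁻³ m·K)/(2.725 K) = 1.063×10⁻³ m.
That is 1.06 mm, in the microwave range.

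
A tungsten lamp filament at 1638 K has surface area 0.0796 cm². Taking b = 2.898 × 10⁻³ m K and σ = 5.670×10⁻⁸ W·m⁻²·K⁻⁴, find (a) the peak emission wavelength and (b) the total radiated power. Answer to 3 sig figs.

λ_max ≈ 1.77 μm; P ≈ 3.25 W

(a) λ_max = b/T = 2.898×10⁻³/1638 = 1.769×10⁻⁶ m = 1.77 μm.
Area A = 0.0796 cm² = 7.96×10⁻⁶ m².
(b) P = σAT⁴ = 5.670×10⁻⁸×7.96×10⁻⁶×(1638)⁴ = 3.25 W.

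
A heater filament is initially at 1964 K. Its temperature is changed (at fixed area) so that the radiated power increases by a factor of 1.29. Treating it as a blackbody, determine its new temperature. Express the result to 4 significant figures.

T₂ ≈ 2093 K

P ∝ T⁴, so T₂/T₁ = (P₂/P₁)^(1/4) = (1.29)^(1/4) = 1.06573.
T₂ = 1964 × 1.06573 = 2093 K.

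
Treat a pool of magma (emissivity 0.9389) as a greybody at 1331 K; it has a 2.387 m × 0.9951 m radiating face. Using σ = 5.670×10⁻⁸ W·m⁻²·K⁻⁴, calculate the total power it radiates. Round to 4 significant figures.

Area A = 2.387 × 0.9951 = 2.3753 m².
P = εσAT⁴ = 0.9389 × 5.670×10⁻⁸ × 2.3753 × (1331)⁴ = 3.969×10⁵ W.

P ≈ 3.969×10⁵ W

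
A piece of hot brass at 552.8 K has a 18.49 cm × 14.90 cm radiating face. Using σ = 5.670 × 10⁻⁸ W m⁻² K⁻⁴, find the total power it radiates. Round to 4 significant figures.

P ≈ 145.9 W

Area A = 0.1849 × 0.1490 = 0.0275501 m².
P = σAT⁴ = 5.670×10⁻⁸ × 0.0275501 × (552.8)⁴ = 145.9 W.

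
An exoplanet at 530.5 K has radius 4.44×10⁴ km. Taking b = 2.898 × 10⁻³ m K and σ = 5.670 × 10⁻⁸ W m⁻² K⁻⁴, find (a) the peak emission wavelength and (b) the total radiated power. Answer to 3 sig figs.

(a) λ_max = b/T = 2.898×10⁻³/530.5 = 5.463×10⁻⁶ m = 5.46 μm.
Surface area A = 4πR² = 4π(4.44×10⁷ m)² = 2.47728×10¹⁶ m².
(b) P = σAT⁴ = 5.670×10⁻⁸×2.47728×10¹⁶×(530.5)⁴ = 1.11×10²⁰ W.

λ_max ≈ 5.46 μm; P ≈ 1.11×10²⁰ W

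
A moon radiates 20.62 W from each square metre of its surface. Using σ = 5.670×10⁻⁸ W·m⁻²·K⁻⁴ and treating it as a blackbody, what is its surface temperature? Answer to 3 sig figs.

T ≈ 138 K

I = σT⁴, so T = (I/σ)^(1/4) = (20.62/(5.670×10⁻⁸))^(1/4) = 138 K.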